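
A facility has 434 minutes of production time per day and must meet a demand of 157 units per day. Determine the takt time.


Formula: Takt Time = Available Production Time / Customer Demand
Takt = 434 min/day / 157 units/day
Takt = 2.76 min/unit

2.76 min/unit


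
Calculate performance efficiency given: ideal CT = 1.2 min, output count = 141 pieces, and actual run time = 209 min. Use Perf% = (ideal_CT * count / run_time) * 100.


Formula: Performance = (Ideal CT * Total Count) / Run Time * 100
Ideal output time = 1.2 * 141 = 169.2 min
Performance = 169.2 / 209 * 100 = 81.0%

81.0%


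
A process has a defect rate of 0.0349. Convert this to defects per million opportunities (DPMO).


DPMO = defect_rate * 1000000 = 0.0349 * 1000000

34900


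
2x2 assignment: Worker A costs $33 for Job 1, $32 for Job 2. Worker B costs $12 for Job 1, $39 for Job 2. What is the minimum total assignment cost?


Option 1: A->1 + B->2 = $33 + $39 = $72
Option 2: A->2 + B->1 = $32 + $12 = $44
Min cost = min($72, $44) = $44

$44


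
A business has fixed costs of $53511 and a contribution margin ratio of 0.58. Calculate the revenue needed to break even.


Formula: BER = Fixed Costs / Contribution Margin Ratio
BER = $53511 / 0.58
BER = $92260.34 (to the nearest cent)

$92260.34


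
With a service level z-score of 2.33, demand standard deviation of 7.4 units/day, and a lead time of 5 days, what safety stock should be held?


Formula: SS = z * sigma_d * sqrt(LT)
sqrt(LT) = sqrt(5) = 2.2361
SS = 2.33 * 7.4 * 2.2361
SS = 38.6 units

38.6 units


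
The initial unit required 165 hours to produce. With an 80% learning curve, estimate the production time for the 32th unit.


Formula: T_n = T_1 * (learning_rate)^(log2(n)) where learning_rate = rate/100
Doublings = log2(32) = 5
T_n = 165 * 0.8^5
T_n = 165 * 0.3277 = 54.1 hours

54.1 hours


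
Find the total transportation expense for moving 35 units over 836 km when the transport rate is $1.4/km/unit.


TC = dist * cost * units = 836 * 1.4 * 35 = $40964.00

$40964.00


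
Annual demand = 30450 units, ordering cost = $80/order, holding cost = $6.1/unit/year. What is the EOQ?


Formula: EOQ = sqrt(2 * D * S / H)
Numerator: 2 * 30450 * 80 = 4872000
2DS/H = 4872000 / 6.1 = 798688.5
EOQ = sqrt(798688.5) = 893.7 units

893.7 units


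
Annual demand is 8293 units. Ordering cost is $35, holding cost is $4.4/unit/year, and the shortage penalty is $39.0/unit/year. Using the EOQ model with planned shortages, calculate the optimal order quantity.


Formula: EOQ* = sqrt(2DS/H) * sqrt((H+P)/P)
Base EOQ = sqrt(2*8293*35/4.4) = 363.23 units
Correction = sqrt((4.4+39.0)/39.0) = 1.0549
EOQ* = 363.23 * 1.0549 = 383.2 units

383.2 units


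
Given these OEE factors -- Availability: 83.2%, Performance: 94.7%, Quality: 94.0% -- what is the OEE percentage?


Formula: OEE = Availability * Performance * Quality / 10000
A * P = 83.2% * 94.7% / 100 = 78.79%
OEE = 78.79% * 94.0% / 100 = 74.1%

74.1%


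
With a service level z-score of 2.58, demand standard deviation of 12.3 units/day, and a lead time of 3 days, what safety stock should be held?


Formula: SS = z * sigma_d * sqrt(LT)
sqrt(LT) = sqrt(3) = 1.7321
SS = 2.58 * 12.3 * 1.7321
SS = 55.0 units

55.0 units


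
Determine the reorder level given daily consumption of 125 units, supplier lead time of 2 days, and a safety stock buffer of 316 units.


Formula: ROP = (Daily Demand * Lead Time) + Safety Stock
Demand during lead time = 125 * 2 = 250 units
ROP = 250 + 316 = 566 units

566 units


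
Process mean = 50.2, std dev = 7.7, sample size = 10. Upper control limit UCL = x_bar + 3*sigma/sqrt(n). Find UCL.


UCL = 50.2 + 3 * 7.7 / sqrt(10)

57.5


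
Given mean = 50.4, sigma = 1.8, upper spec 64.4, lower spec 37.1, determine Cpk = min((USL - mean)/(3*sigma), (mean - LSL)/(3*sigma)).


Cpu = (64.4 - 50.4) / (3 * 1.8) = 2.59
Cpl = (50.4 - 37.1) / (3 * 1.8) = 2.46
Cpk = min(2.59, 2.46) = 2.46

2.46


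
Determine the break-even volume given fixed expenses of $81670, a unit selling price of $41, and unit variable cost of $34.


Formula: BEQ = Fixed Costs / (Price - Variable Cost)
Contribution margin = $41 - $34 = $7/unit
BEQ = ceil($81670 / $7/unit) = ceil(11667.14) = 11668 units

11668 units


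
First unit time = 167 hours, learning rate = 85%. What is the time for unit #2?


Formula: T_n = T_1 * (learning_rate)^(log2(n)) where learning_rate = rate/100
Doublings = log2(2) = 1
T_n = 167 * 0.85^1
T_n = 167 * 0.85 = 142.0 hours

142.0 hours


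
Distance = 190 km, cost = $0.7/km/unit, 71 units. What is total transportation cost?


TC = dist * cost * units = 190 * 0.7 * 71 = $9443.00

$9443.00


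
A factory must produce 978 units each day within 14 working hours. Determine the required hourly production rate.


Formula: Production Rate = Daily Demand / Available Hours
Rate = 978 units/day / 14 hours/day
Rate = 69.9 units/hour

69.9 units/hour


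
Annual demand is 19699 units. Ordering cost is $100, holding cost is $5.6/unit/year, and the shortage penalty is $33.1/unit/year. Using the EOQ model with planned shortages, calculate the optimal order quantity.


Formula: EOQ* = sqrt(2DS/H) * sqrt((H+P)/P)
Base EOQ = sqrt(2*19699*100/5.6) = 838.77 units
Correction = sqrt((5.6+33.1)/33.1) = 1.08129
EOQ* = 838.77 * 1.08129 = 907.0 units

907.0 units


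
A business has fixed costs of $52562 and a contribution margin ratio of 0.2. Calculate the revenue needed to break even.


Formula: BER = Fixed Costs / Contribution Margin Ratio
BER = $52562 / 0.2
BER = $262810.00 (to the nearest cent)

$262810.00


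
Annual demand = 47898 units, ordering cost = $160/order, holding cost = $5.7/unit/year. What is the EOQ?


Formula: EOQ = sqrt(2 * D * S / H)
Numerator: 2 * 47898 * 160 = 15327360
2DS/H = 15327360 / 5.7 = 2689010.5
EOQ = sqrt(2689010.5) = 1639.8 units

1639.8 units


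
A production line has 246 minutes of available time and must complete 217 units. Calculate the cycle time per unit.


Formula: CT = Available Time / Number of Units
CT = 246 min / 217 units
CT = 1.13 min/unit

1.13 min/unit


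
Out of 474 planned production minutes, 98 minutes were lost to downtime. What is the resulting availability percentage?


Formula: Availability = (Planned Time - Downtime) / Planned Time * 100
Uptime = 474 - 98 = 376 min
Availability = 376 / 474 * 100 = 79.3%

79.3%


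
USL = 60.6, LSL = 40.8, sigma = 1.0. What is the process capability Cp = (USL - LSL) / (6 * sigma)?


Cp = (60.6 - 40.8) / (6 * 1.0)

3.3


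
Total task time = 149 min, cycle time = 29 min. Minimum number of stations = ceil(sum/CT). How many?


Formula: N_min = ceil(Sum of Task Times / Cycle Time)
N_min = ceil(149 min / 29 min) = ceil(5.1379)
N_min = 6 stations

6


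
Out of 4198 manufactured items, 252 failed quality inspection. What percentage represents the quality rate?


Formula: Quality Rate = Good Pieces / Total Pieces * 100
Good pieces = 4198 - 252 = 3946
QR = 3946 / 4198 * 100 = 94.0%

94.0%


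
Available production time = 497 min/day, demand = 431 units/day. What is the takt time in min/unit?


Formula: Takt Time = Available Production Time / Customer Demand
Takt = 497 min/day / 431 units/day
Takt = 1.15 min/unit

1.15 min/unit


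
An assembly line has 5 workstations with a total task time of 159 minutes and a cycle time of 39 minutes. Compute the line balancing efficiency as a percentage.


Formula: Efficiency = Sum of Task Times / (N_stations * CT) * 100
Total station capacity = 5 stations * 39 min = 195 min
Efficiency = 159 / 195 * 100 = 81.5%

81.5%


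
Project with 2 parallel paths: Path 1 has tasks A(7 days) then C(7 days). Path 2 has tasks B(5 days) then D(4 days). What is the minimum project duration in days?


Path 1 = 7 + 7 = 14 days
Path 2 = 5 + 4 = 9 days
Duration = max(14, 9) = 14 days

14 days


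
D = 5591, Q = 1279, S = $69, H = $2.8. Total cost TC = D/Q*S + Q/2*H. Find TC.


TC = 5591/1279 * 69 + 1279/2 * 2.8

$2092.23


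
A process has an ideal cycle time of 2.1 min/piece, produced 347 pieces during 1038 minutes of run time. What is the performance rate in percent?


Formula: Performance = (Ideal CT * Total Count) / Run Time * 100
Ideal output time = 2.1 * 347 = 728.7 min
Performance = 728.7 / 1038 * 100 = 70.2%

70.2%


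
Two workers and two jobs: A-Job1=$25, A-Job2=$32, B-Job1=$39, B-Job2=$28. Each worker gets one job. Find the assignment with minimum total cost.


Option 1: A->1 + B->2 = $25 + $28 = $53
Option 2: A->2 + B->1 = $32 + $39 = $71
Min cost = min($53, $71) = $53

$53


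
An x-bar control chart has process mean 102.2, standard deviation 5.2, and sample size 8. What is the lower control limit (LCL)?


LCL = 102.2 - 3 * 5.2 / sqrt(8)

96.68


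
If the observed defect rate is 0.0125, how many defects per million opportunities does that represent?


DPMO = defect_rate * 1000000 = 0.0125 * 1000000

12500


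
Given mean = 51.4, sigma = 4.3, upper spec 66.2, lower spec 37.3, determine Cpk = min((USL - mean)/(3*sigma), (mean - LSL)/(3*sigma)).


Cpu = (66.2 - 51.4) / (3 * 4.3) = 1.15
Cpl = (51.4 - 37.3) / (3 * 4.3) = 1.09
Cpk = min(1.15, 1.09) = 1.09

1.09


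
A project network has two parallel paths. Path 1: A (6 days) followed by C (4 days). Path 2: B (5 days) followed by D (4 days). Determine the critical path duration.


Path 1 = 6 + 4 = 10 days
Path 2 = 5 + 4 = 9 days
Duration = max(10, 9) = 10 days

10 days


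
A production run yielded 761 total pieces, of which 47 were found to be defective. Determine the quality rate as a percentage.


Formula: Quality Rate = Good Pieces / Total Pieces * 100
Good pieces = 761 - 47 = 714
QR = 714 / 761 * 100 = 93.8%

93.8%


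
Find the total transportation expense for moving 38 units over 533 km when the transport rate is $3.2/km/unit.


TC = dist * cost * units = 533 * 3.2 * 38 = $64812.80

$64812.80


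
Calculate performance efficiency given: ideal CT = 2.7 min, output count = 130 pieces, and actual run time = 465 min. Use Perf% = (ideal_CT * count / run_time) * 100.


Formula: Performance = (Ideal CT * Total Count) / Run Time * 100
Ideal output time = 2.7 * 130 = 351.0 min
Performance = 351.0 / 465 * 100 = 75.5%

75.5%


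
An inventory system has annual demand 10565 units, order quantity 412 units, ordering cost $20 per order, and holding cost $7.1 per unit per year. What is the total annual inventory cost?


TC = 10565/412 * 20 + 412/2 * 7.1

$1975.46


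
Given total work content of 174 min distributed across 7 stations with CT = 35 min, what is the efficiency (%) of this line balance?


Formula: Efficiency = Sum of Task Times / (N_stations * CT) * 100
Total station capacity = 7 stations * 35 min = 245 min
Efficiency = 174 / 245 * 100 = 71.0%

71.0%


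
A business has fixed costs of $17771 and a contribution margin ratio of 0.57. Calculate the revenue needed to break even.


Formula: BER = Fixed Costs / Contribution Margin Ratio
BER = $17771 / 0.57
BER = $31177.19 (to the nearest cent)

$31177.19


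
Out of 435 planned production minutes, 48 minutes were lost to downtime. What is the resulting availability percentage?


Formula: Availability = (Planned Time - Downtime) / Planned Time * 100
Uptime = 435 - 48 = 387 min
Availability = 387 / 435 * 100 = 89.0%

89.0%


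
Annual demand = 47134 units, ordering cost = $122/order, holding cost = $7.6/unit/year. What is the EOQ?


Formula: EOQ = sqrt(2 * D * S / H)
Numerator: 2 * 47134 * 122 = 11500696
2DS/H = 11500696 / 7.6 = 1513249.5
EOQ = sqrt(1513249.5) = 1230.1 units

1230.1 units


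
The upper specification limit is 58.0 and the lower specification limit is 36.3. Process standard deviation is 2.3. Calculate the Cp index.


Cp = (58.0 - 36.3) / (6 * 2.3)

1.57


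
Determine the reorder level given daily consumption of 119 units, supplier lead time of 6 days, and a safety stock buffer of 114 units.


Formula: ROP = (Daily Demand * Lead Time) + Safety Stock
Demand during lead time = 119 * 6 = 714 units
ROP = 714 + 114 = 828 units

828 units


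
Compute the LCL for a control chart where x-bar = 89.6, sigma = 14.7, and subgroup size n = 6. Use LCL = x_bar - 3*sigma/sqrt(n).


LCL = 89.6 - 3 * 14.7 / sqrt(6)

71.6


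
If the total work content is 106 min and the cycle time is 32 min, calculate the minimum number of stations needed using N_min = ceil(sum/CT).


Formula: N_min = ceil(Sum of Task Times / Cycle Time)
N_min = ceil(106 min / 32 min) = ceil(3.3125)
N_min = 4 stations

4


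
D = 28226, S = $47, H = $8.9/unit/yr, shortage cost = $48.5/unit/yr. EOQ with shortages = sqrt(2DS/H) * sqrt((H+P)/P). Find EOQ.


Formula: EOQ* = sqrt(2DS/H) * sqrt((H+P)/P)
Base EOQ = sqrt(2*28226*47/8.9) = 546.0 units
Correction = sqrt((8.9+48.5)/48.5) = 1.08789
EOQ* = 546.0 * 1.08789 = 594.0 units

594.0 units


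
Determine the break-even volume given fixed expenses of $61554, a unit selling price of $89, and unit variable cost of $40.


Formula: BEQ = Fixed Costs / (Price - Variable Cost)
Contribution margin = $89 - $40 = $49/unit
BEQ = ceil($61554 / $49/unit) = ceil(1256.2) = 1257 units

1257 units


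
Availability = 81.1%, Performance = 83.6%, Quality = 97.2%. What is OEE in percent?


Formula: OEE = Availability * Performance * Quality / 10000
A * P = 81.1% * 83.6% / 100 = 67.8%
OEE = 67.8% * 97.2% / 100 = 65.9%

65.9%


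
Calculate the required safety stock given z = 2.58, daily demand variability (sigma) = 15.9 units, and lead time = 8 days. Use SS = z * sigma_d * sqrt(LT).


Formula: SS = z * sigma_d * sqrt(LT)
sqrt(LT) = sqrt(8) = 2.8284
SS = 2.58 * 15.9 * 2.8284
SS = 116.0 units

116.0 units


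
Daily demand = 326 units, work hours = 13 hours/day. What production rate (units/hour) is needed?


Formula: Production Rate = Daily Demand / Available Hours
Rate = 326 units/day / 13 hours/day
Rate = 25.1 units/hour

25.1 units/hour


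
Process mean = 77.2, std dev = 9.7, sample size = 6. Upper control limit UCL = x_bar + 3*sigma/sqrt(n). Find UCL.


UCL = 77.2 + 3 * 9.7 / sqrt(6)

89.08


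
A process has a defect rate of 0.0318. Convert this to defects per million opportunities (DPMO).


DPMO = defect_rate * 1000000 = 0.0318 * 1000000

31800


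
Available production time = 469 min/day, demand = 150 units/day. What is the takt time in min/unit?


Formula: Takt Time = Available Production Time / Customer Demand
Takt = 469 min/day / 150 units/day
Takt = 3.13 min/unit

3.13 min/unit


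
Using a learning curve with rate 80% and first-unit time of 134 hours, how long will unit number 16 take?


Formula: T_n = T_1 * (learning_rate)^(log2(n)) where learning_rate = rate/100
Doublings = log2(16) = 4
T_n = 134 * 0.8^4
T_n = 134 * 0.4096 = 54.9 hours

54.9 hours


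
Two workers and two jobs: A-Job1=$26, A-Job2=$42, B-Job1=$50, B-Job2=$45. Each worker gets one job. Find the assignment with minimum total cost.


Option 1: A->1 + B->2 = $26 + $45 = $71
Option 2: A->2 + B->1 = $42 + $50 = $92
Min cost = min($71, $92) = $71

$71


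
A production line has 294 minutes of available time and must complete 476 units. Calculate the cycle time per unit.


Formula: CT = Available Time / Number of Units
CT = 294 min / 476 units
CT = 0.62 min/unit

0.62 min/unit


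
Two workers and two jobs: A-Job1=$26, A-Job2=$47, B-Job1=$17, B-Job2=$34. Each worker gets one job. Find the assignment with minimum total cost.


Option 1: A->1 + B->2 = $26 + $34 = $60
Option 2: A->2 + B->1 = $47 + $17 = $64
Min cost = min($60, $64) = $60

$60


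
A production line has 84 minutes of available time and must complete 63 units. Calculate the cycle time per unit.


Formula: CT = Available Time / Number of Units
CT = 84 min / 63 units
CT = 1.33 min/unit

1.33 min/unit


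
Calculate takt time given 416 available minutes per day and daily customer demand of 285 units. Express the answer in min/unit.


Formula: Takt Time = Available Production Time / Customer Demand
Takt = 416 min/day / 285 units/day
Takt = 1.46 min/unit

1.46 min/unit


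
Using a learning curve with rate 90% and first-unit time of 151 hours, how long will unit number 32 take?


Formula: T_n = T_1 * (learning_rate)^(log2(n)) where learning_rate = rate/100
Doublings = log2(32) = 5
T_n = 151 * 0.9^5
T_n = 151 * 0.5905 = 89.2 hours

89.2 hours


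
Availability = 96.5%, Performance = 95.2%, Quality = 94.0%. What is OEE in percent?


Formula: OEE = Availability * Performance * Quality / 10000
A * P = 96.5% * 95.2% / 100 = 91.87%
OEE = 91.87% * 94.0% / 100 = 86.4%

86.4%


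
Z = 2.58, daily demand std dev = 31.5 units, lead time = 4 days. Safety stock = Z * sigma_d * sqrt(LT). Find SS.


Formula: SS = z * sigma_d * sqrt(LT)
sqrt(LT) = sqrt(4) = 2.0
SS = 2.58 * 31.5 * 2.0
SS = 162.5 units

162.5 units


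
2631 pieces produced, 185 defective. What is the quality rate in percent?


Formula: Quality Rate = Good Pieces / Total Pieces * 100
Good pieces = 2631 - 185 = 2446
QR = 2446 / 2631 * 100 = 93.0%

93.0%


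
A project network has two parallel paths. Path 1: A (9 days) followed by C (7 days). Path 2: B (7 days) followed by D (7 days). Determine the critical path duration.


Path 1 = 9 + 7 = 16 days
Path 2 = 7 + 7 = 14 days
Duration = max(16, 14) = 16 days

16 days


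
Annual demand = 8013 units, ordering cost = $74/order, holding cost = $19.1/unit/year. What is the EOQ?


Formula: EOQ = sqrt(2 * D * S / H)
Numerator: 2 * 8013 * 74 = 1185924
2DS/H = 1185924 / 19.1 = 62090.3
EOQ = sqrt(62090.3) = 249.2 units

249.2 units


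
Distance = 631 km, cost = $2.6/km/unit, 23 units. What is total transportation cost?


TC = dist * cost * units = 631 * 2.6 * 23 = $37733.80

$37733.80


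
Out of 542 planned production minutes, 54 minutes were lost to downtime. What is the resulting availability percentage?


Formula: Availability = (Planned Time - Downtime) / Planned Time * 100
Uptime = 542 - 54 = 488 min
Availability = 488 / 542 * 100 = 90.0%

90.0%


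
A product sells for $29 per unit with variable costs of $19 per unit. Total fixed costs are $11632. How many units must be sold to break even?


Formula: BEQ = Fixed Costs / (Price - Variable Cost)
Contribution margin = $29 - $19 = $10/unit
BEQ = ceil($11632 / $10/unit) = ceil(1163.2) = 1164 units

1164 units


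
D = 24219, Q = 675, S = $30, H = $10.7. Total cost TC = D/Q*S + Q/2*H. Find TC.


TC = 24219/675 * 30 + 675/2 * 10.7

$4687.65


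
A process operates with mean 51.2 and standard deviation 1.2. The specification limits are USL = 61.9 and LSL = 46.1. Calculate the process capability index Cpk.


Cpu = (61.9 - 51.2) / (3 * 1.2) = 2.97
Cpl = (51.2 - 46.1) / (3 * 1.2) = 1.42
Cpk = min(2.97, 1.42) = 1.42

1.42


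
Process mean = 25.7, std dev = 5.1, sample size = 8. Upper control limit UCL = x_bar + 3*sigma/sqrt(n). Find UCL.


UCL = 25.7 + 3 * 5.1 / sqrt(8)

31.11


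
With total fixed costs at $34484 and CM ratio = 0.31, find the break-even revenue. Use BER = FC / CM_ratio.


Formula: BER = Fixed Costs / Contribution Margin Ratio
BER = $34484 / 0.31
BER = $111238.71 (to the nearest cent)

$111238.71


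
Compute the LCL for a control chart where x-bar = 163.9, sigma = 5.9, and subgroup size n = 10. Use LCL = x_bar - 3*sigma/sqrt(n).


LCL = 163.9 - 3 * 5.9 / sqrt(10)

158.3


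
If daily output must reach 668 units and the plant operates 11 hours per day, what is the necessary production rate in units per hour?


Formula: Production Rate = Daily Demand / Available Hours
Rate = 668 units/day / 11 hours/day
Rate = 60.7 units/hour

60.7 units/hour


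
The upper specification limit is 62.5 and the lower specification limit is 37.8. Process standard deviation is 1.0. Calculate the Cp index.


Cp = (62.5 - 37.8) / (6 * 1.0)

4.12


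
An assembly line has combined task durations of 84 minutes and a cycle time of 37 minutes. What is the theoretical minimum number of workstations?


Formula: N_min = ceil(Sum of Task Times / Cycle Time)
N_min = ceil(84 min / 37 min) = ceil(2.2703)
N_min = 3 stations

3


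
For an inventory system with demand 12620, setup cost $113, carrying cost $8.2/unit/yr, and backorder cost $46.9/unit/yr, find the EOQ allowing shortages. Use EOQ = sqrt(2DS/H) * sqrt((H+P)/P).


Formula: EOQ* = sqrt(2DS/H) * sqrt((H+P)/P)
Base EOQ = sqrt(2*12620*113/8.2) = 589.76 units
Correction = sqrt((8.2+46.9)/46.9) = 1.0839
EOQ* = 589.76 * 1.0839 = 639.2 units

639.2 units


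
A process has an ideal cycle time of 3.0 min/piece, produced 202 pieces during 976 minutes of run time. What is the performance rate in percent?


Formula: Performance = (Ideal CT * Total Count) / Run Time * 100
Ideal output time = 3.0 * 202 = 606.0 min
Performance = 606.0 / 976 * 100 = 62.1%

62.1%


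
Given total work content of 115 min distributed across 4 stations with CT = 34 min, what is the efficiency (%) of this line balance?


Formula: Efficiency = Sum of Task Times / (N_stations * CT) * 100
Total station capacity = 4 stations * 34 min = 136 min
Efficiency = 115 / 136 * 100 = 84.6%

84.6%


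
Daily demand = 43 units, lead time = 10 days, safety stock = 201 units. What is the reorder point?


Formula: ROP = (Daily Demand * Lead Time) + Safety Stock
Demand during lead time = 43 * 10 = 430 units
ROP = 430 + 201 = 631 units

631 units


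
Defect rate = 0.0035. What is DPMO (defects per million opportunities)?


DPMO = defect_rate * 1000000 = 0.0035 * 1000000

3500


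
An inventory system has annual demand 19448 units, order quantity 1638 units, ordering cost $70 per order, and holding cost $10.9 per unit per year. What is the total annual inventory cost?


TC = 19448/1638 * 70 + 1638/2 * 10.9

$9758.21


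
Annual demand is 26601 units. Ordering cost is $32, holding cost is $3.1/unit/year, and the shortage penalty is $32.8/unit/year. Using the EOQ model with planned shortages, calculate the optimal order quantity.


Formula: EOQ* = sqrt(2DS/H) * sqrt((H+P)/P)
Base EOQ = sqrt(2*26601*32/3.1) = 741.07 units
Correction = sqrt((3.1+32.8)/32.8) = 1.04619
EOQ* = 741.07 * 1.04619 = 775.3 units

775.3 units


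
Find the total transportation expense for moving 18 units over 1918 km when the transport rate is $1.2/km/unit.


TC = dist * cost * units = 1918 * 1.2 * 18 = $41428.80

$41428.80


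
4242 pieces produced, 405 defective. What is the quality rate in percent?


Formula: Quality Rate = Good Pieces / Total Pieces * 100
Good pieces = 4242 - 405 = 3837
QR = 3837 / 4242 * 100 = 90.5%

90.5%


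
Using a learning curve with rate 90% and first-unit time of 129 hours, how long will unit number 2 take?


Formula: T_n = T_1 * (learning_rate)^(log2(n)) where learning_rate = rate/100
Doublings = log2(2) = 1
T_n = 129 * 0.9^1
T_n = 129 * 0.9 = 116.1 hours

116.1 hours


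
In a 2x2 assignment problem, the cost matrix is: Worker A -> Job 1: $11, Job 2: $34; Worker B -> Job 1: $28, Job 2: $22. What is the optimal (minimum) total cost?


Option 1: A->1 + B->2 = $11 + $22 = $33
Option 2: A->2 + B->1 = $34 + $28 = $62
Min cost = min($33, $62) = $33

$33


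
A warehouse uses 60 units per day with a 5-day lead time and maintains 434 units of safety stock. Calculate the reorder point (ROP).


Formula: ROP = (Daily Demand * Lead Time) + Safety Stock
Demand during lead time = 60 * 5 = 300 units
ROP = 300 + 434 = 734 units

734 units


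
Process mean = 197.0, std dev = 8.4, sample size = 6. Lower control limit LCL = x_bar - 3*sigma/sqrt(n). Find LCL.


LCL = 197.0 - 3 * 8.4 / sqrt(6)

186.71


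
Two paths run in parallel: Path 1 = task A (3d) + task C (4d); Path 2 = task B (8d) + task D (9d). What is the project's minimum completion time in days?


Path 1 = 3 + 4 = 7 days
Path 2 = 8 + 9 = 17 days
Duration = max(7, 17) = 17 days

17 days


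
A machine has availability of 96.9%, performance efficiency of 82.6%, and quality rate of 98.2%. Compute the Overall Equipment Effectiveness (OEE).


Formula: OEE = Availability * Performance * Quality / 10000
A * P = 96.9% * 82.6% / 100 = 80.04%
OEE = 80.04% * 98.2% / 100 = 78.6%

78.6%


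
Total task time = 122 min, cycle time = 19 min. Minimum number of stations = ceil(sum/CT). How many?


Formula: N_min = ceil(Sum of Task Times / Cycle Time)
N_min = ceil(122 min / 19 min) = ceil(6.4211)
N_min = 7 stations

7


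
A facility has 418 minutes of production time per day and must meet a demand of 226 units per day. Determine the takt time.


Formula: Takt Time = Available Production Time / Customer Demand
Takt = 418 min/day / 226 units/day
Takt = 1.85 min/unit

1.85 min/unit


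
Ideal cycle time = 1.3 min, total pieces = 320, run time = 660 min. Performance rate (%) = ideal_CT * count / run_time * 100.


Formula: Performance = (Ideal CT * Total Count) / Run Time * 100
Ideal output time = 1.3 * 320 = 416.0 min
Performance = 416.0 / 660 * 100 = 63.0%

63.0%


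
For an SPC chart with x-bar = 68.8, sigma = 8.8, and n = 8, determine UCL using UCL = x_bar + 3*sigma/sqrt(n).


UCL = 68.8 + 3 * 8.8 / sqrt(8)

78.13


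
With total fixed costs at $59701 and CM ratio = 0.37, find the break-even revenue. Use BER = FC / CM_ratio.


Formula: BER = Fixed Costs / Contribution Margin Ratio
BER = $59701 / 0.37
BER = $161354.05 (to the nearest cent)

$161354.05


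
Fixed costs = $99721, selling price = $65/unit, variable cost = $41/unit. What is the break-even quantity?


Formula: BEQ = Fixed Costs / (Price - Variable Cost)
Contribution margin = $65 - $41 = $24/unit
BEQ = ceil($99721 / $24/unit) = ceil(4155.04) = 4156 units

4156 units


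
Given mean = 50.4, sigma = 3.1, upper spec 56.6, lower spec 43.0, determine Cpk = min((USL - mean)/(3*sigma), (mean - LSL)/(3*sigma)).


Cpu = (56.6 - 50.4) / (3 * 3.1) = 0.67
Cpl = (50.4 - 43.0) / (3 * 3.1) = 0.8
Cpk = min(0.67, 0.8) = 0.67

0.67


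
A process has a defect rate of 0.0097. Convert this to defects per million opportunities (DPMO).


DPMO = defect_rate * 1000000 = 0.0097 * 1000000

9700


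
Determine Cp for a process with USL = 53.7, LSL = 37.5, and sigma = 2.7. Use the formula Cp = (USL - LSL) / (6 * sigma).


Cp = (53.7 - 37.5) / (6 * 2.7)

1.0


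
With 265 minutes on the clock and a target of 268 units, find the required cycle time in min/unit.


Formula: CT = Available Time / Number of Units
CT = 265 min / 268 units
CT = 0.99 min/unit

0.99 min/unit


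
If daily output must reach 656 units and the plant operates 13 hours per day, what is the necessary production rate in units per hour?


Formula: Production Rate = Daily Demand / Available Hours
Rate = 656 units/day / 13 hours/day
Rate = 50.5 units/hour

50.5 units/hour


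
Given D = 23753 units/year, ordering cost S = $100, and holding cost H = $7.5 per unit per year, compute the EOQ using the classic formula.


Formula: EOQ = sqrt(2 * D * S / H)
Numerator: 2 * 23753 * 100 = 4750600
2DS/H = 4750600 / 7.5 = 633413.3
EOQ = sqrt(633413.3) = 795.9 units

795.9 units


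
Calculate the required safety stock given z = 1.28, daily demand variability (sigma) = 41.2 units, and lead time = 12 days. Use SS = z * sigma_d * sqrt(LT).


Formula: SS = z * sigma_d * sqrt(LT)
sqrt(LT) = sqrt(12) = 3.4641
SS = 1.28 * 41.2 * 3.4641
SS = 182.7 units

182.7 units


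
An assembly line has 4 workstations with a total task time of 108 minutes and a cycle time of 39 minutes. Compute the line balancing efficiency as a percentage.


Formula: Efficiency = Sum of Task Times / (N_stations * CT) * 100
Total station capacity = 4 stations * 39 min = 156 min
Efficiency = 108 / 156 * 100 = 69.2%

69.2%


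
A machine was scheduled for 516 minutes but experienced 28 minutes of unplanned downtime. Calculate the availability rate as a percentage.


Formula: Availability = (Planned Time - Downtime) / Planned Time * 100
Uptime = 516 - 28 = 488 min
Availability = 488 / 516 * 100 = 94.6%

94.6%


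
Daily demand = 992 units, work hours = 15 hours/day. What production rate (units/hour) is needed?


Formula: Production Rate = Daily Demand / Available Hours
Rate = 992 units/day / 15 hours/day
Rate = 66.1 units/hour

66.1 units/hour


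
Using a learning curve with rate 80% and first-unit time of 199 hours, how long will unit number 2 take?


Formula: T_n = T_1 * (learning_rate)^(log2(n)) where learning_rate = rate/100
Doublings = log2(2) = 1
T_n = 199 * 0.8^1
T_n = 199 * 0.8 = 159.2 hours

159.2 hours


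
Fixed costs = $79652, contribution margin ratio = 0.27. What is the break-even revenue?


Formula: BER = Fixed Costs / Contribution Margin Ratio
BER = $79652 / 0.27
BER = $295007.41 (to the nearest cent)

$295007.41


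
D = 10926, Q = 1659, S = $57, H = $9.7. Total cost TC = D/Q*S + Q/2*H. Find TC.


TC = 10926/1659 * 57 + 1659/2 * 9.7

$8421.55


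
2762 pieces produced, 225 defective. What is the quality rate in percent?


Formula: Quality Rate = Good Pieces / Total Pieces * 100
Good pieces = 2762 - 225 = 2537
QR = 2537 / 2762 * 100 = 91.9%

91.9%


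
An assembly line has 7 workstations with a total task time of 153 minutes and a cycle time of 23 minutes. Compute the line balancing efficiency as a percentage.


Formula: Efficiency = Sum of Task Times / (N_stations * CT) * 100
Total station capacity = 7 stations * 23 min = 161 min
Efficiency = 153 / 161 * 100 = 95.0%

95.0%


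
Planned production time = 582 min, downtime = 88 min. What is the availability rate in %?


Formula: Availability = (Planned Time - Downtime) / Planned Time * 100
Uptime = 582 - 88 = 494 min
Availability = 494 / 582 * 100 = 84.9%

84.9%


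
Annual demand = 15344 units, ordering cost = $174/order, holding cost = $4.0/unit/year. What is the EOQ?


Formula: EOQ = sqrt(2 * D * S / H)
Numerator: 2 * 15344 * 174 = 5339712
2DS/H = 5339712 / 4.0 = 1334928.0
EOQ = sqrt(1334928.0) = 1155.4 units

1155.4 units


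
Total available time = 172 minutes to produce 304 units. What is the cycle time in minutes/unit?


Formula: CT = Available Time / Number of Units
CT = 172 min / 304 units
CT = 0.57 min/unit

0.57 min/unit


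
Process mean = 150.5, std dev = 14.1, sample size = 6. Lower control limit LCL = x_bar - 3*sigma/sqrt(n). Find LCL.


LCL = 150.5 - 3 * 14.1 / sqrt(6)

133.23


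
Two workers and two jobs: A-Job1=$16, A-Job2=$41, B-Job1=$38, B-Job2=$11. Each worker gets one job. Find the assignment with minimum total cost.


Option 1: A->1 + B->2 = $16 + $11 = $27
Option 2: A->2 + B->1 = $41 + $38 = $79
Min cost = min($27, $79) = $27

$27


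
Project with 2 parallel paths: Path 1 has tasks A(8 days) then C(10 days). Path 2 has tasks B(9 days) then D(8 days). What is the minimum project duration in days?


Path 1 = 8 + 10 = 18 days
Path 2 = 9 + 8 = 17 days
Duration = max(18, 17) = 18 days

18 days


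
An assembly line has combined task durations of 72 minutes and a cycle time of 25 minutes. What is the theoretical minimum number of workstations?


Formula: N_min = ceil(Sum of Task Times / Cycle Time)
N_min = ceil(72 min / 25 min) = ceil(2.88)
N_min = 3 stations

3


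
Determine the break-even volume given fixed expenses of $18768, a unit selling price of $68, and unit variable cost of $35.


Formula: BEQ = Fixed Costs / (Price - Variable Cost)
Contribution margin = $68 - $35 = $33/unit
BEQ = ceil($18768 / $33/unit) = ceil(568.73) = 569 units

569 units


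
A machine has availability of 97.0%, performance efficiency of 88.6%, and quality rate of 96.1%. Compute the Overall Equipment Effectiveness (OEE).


Formula: OEE = Availability * Performance * Quality / 10000
A * P = 97.0% * 88.6% / 100 = 85.94%
OEE = 85.94% * 96.1% / 100 = 82.6%

82.6%


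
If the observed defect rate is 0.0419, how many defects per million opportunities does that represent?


DPMO = defect_rate * 1000000 = 0.0419 * 1000000

41900


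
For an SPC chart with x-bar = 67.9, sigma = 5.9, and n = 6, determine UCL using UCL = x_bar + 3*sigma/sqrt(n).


UCL = 67.9 + 3 * 5.9 / sqrt(6)

75.13


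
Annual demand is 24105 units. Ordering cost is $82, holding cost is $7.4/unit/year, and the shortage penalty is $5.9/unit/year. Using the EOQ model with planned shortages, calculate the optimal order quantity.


Formula: EOQ* = sqrt(2DS/H) * sqrt((H+P)/P)
Base EOQ = sqrt(2*24105*82/7.4) = 730.9 units
Correction = sqrt((7.4+5.9)/5.9) = 1.50141
EOQ* = 730.9 * 1.50141 = 1097.4 units

1097.4 units


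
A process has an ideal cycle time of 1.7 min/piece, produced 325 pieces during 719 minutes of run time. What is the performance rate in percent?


Formula: Performance = (Ideal CT * Total Count) / Run Time * 100
Ideal output time = 1.7 * 325 = 552.5 min
Performance = 552.5 / 719 * 100 = 76.8%

76.8%


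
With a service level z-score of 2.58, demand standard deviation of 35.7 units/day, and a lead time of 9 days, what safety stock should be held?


Formula: SS = z * sigma_d * sqrt(LT)
sqrt(LT) = sqrt(9) = 3.0
SS = 2.58 * 35.7 * 3.0
SS = 276.3 units

276.3 units


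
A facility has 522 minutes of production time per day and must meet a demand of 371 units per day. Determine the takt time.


Formula: Takt Time = Available Production Time / Customer Demand
Takt = 522 min/day / 371 units/day
Takt = 1.41 min/unit

1.41 min/unit


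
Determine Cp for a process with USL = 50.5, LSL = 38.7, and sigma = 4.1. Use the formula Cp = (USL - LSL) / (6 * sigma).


Cp = (50.5 - 38.7) / (6 * 4.1)

0.48


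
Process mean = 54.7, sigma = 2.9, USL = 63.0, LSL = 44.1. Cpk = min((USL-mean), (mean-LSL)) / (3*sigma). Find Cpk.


Cpu = (63.0 - 54.7) / (3 * 2.9) = 0.95
Cpl = (54.7 - 44.1) / (3 * 2.9) = 1.22
Cpk = min(0.95, 1.22) = 0.95

0.95


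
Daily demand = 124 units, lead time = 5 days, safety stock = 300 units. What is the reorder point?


Formula: ROP = (Daily Demand * Lead Time) + Safety Stock
Demand during lead time = 124 * 5 = 620 units
ROP = 620 + 300 = 920 units

920 units


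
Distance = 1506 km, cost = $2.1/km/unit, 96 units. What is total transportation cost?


TC = dist * cost * units = 1506 * 2.1 * 96 = $303609.60

$303609.60


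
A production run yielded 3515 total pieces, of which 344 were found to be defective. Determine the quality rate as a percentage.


Formula: Quality Rate = Good Pieces / Total Pieces * 100
Good pieces = 3515 - 344 = 3171
QR = 3171 / 3515 * 100 = 90.2%

90.2%


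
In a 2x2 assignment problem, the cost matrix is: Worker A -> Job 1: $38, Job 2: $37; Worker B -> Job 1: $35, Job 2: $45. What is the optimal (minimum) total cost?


Option 1: A->1 + B->2 = $38 + $45 = $83
Option 2: A->2 + B->1 = $37 + $35 = $72
Min cost = min($83, $72) = $72

$72


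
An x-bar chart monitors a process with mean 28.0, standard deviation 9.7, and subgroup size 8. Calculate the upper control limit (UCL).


UCL = 28.0 + 3 * 9.7 / sqrt(8)

38.29


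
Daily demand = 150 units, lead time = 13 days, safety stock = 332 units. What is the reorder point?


Formula: ROP = (Daily Demand * Lead Time) + Safety Stock
Demand during lead time = 150 * 13 = 1950 units
ROP = 1950 + 332 = 2282 units

2282 units


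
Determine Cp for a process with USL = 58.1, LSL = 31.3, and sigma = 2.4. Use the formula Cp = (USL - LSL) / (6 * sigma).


Cp = (58.1 - 31.3) / (6 * 2.4)

1.86


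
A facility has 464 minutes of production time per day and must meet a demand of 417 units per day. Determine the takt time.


Formula: Takt Time = Available Production Time / Customer Demand
Takt = 464 min/day / 417 units/day
Takt = 1.11 min/unit

1.11 min/unit


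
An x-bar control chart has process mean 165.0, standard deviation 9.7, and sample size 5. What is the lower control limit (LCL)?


LCL = 165.0 - 3 * 9.7 / sqrt(5)

151.99


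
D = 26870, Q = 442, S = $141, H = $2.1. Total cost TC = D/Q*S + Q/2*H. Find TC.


TC = 26870/442 * 141 + 442/2 * 2.1

$9035.75


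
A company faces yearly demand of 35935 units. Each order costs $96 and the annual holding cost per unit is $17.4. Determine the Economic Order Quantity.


Formula: EOQ = sqrt(2 * D * S / H)
Numerator: 2 * 35935 * 96 = 6899520
2DS/H = 6899520 / 17.4 = 396524.1
EOQ = sqrt(396524.1) = 629.7 units

629.7 units


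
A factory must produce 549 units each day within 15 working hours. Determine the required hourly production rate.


Formula: Production Rate = Daily Demand / Available Hours
Rate = 549 units/day / 15 hours/day
Rate = 36.6 units/hour

36.6 units/hour


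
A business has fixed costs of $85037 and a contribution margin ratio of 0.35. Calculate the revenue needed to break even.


Formula: BER = Fixed Costs / Contribution Margin Ratio
BER = $85037 / 0.35
BER = $242962.86 (to the nearest cent)

$242962.86


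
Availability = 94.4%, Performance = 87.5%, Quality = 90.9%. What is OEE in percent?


Formula: OEE = Availability * Performance * Quality / 10000
A * P = 94.4% * 87.5% / 100 = 82.6%
OEE = 82.6% * 90.9% / 100 = 75.1%

75.1%


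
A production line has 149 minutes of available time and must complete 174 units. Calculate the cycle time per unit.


Formula: CT = Available Time / Number of Units
CT = 149 min / 174 units
CT = 0.86 min/unit

0.86 min/unit


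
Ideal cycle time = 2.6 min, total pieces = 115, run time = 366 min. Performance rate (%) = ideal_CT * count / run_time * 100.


Formula: Performance = (Ideal CT * Total Count) / Run Time * 100
Ideal output time = 2.6 * 115 = 299.0 min
Performance = 299.0 / 366 * 100 = 81.7%

81.7%


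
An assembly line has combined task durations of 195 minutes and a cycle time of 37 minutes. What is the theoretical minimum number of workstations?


Formula: N_min = ceil(Sum of Task Times / Cycle Time)
N_min = ceil(195 min / 37 min) = ceil(5.2703)
N_min = 6 stations

6


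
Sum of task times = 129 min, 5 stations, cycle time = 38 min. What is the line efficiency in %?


Formula: Efficiency = Sum of Task Times / (N_stations * CT) * 100
Total station capacity = 5 stations * 38 min = 190 min
Efficiency = 129 / 190 * 100 = 67.9%

67.9%


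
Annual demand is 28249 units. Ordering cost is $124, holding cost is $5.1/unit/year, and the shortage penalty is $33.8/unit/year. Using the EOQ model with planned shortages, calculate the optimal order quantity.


Formula: EOQ* = sqrt(2DS/H) * sqrt((H+P)/P)
Base EOQ = sqrt(2*28249*124/5.1) = 1172.04 units
Correction = sqrt((5.1+33.8)/33.8) = 1.07279
EOQ* = 1172.04 * 1.07279 = 1257.4 units

1257.4 units


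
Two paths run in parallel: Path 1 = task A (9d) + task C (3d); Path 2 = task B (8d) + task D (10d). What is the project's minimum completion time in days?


Path 1 = 9 + 3 = 12 days
Path 2 = 8 + 10 = 18 days
Duration = max(12, 18) = 18 days

18 days


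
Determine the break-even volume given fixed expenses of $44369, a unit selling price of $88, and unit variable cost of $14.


Formula: BEQ = Fixed Costs / (Price - Variable Cost)
Contribution margin = $88 - $14 = $74/unit
BEQ = ceil($44369 / $74/unit) = ceil(599.58) = 600 units

600 units


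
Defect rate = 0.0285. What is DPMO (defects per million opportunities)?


DPMO = defect_rate * 1000000 = 0.0285 * 1000000

28500


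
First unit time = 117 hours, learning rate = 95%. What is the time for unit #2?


Formula: T_n = T_1 * (learning_rate)^(log2(n)) where learning_rate = rate/100
Doublings = log2(2) = 1
T_n = 117 * 0.95^1
T_n = 117 * 0.95 = 111.2 hours

111.2 hours


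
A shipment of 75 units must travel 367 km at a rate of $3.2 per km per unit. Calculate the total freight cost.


TC = dist * cost * units = 367 * 3.2 * 75 = $88080.00

$88080.00


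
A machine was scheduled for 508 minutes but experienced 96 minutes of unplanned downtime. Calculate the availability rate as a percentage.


Formula: Availability = (Planned Time - Downtime) / Planned Time * 100
Uptime = 508 - 96 = 412 min
Availability = 412 / 508 * 100 = 81.1%

81.1%
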